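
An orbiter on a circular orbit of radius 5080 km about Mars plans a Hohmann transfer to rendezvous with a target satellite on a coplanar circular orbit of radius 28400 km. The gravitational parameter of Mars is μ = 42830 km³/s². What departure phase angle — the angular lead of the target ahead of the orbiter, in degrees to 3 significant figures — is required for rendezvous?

Semi-major axis of the transfer orbit: a_t = (5080 + 28400)/2 = 16740 km.
The half-period of the transfer ellipse is t = π√(a_t³/μ) = 32880 s.
The target's mean motion on its circular orbit is ω₂ = √(μ/r₂³) = 4.324×10^-5 rad/s.
Angle swept by the target during transfer: ω₂·t = 1.4217 rad = 81.46°.
The orbiter traverses 180° on the transfer ellipse, so the target must lead by 180° − 81.46° = 98.5°.

φ = 98.5°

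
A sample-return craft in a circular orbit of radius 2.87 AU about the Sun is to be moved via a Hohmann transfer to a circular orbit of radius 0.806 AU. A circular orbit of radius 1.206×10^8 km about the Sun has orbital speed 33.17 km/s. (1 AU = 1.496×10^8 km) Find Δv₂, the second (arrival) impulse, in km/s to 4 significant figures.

From the circular-orbit relation v² = μ/r at r = 1.206×10^8 km: μ = v²r = (33.17)² × 1.206×10^8 = 1.32690×10^11 km³/s².
In km: r₁ = 2.87 × 1.496×10^8 = 4.29352×10^8 km; r₂ = 0.806 × 1.496×10^8 = 1.205776×10^8 km.
The Hohmann ellipse has a_t = (r₁ + r₂)/2 = 2.749648×10^8 km.
On the circular orbit at r = 1.205776×10^8 km, v_c = √(μ/r) = 33.17 km/s.
Vis-viva on the transfer ellipse at r = 1.205776×10^8 km gives v_t = √[μ(2/r − 1/a_t)] = 41.45 km/s.
Δv₂ = |v_t − v_c| = |41.45 − 33.17| = 8.280 km/s.

Δv₂ = 8.280 km/s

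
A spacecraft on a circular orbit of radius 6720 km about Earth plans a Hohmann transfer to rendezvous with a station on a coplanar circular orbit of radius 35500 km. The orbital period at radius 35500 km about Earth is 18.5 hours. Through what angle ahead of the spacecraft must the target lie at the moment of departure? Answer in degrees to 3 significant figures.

φ = 97.5°

From Kepler's third law T² = 4π²r³/μ at r = 35500 km, T = 18.5 hours = 18.5 × 3600 s = 66600 s: μ = 4π²r³/T² = 3.98195×10^5 km³/s².
Semi-major axis of the transfer orbit: a_t = (6720 + 35500)/2 = 21110 km.
Transfer time t = π√(a_t³/μ) = 15270 s.
The target's mean motion on its circular orbit is ω₂ = √(μ/r₂³) = 9.434×10^-5 rad/s.
Angle swept by the target during transfer: ω₂·t = 1.4406 rad = 82.54°.
The spacecraft traverses 180° on the transfer ellipse, so the target must lead by 180° − 82.54° = 97.5°.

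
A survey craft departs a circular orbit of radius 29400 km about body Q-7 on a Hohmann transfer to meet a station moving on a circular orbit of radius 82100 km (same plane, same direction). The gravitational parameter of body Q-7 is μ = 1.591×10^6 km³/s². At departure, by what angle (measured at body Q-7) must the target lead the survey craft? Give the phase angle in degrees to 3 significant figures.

φ = 79.3°

Semi-major axis of the transfer orbit: a_t = (29400 + 82100)/2 = 55750 km.
The half-period of the transfer ellipse is t = π√(a_t³/μ) = 32790 s.
Target angular speed ω₂ = √(μ/r₂³) = 5.362×10^-5 rad/s.
Angle swept by the target during transfer: ω₂·t = 1.758 rad = 100.7°.
Arrival is 180° from departure on the ellipse, so φ = 180° − 100.7° = 79.3°.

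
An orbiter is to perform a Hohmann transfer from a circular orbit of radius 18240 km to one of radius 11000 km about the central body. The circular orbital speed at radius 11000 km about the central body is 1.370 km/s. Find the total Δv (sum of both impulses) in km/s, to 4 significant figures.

From the circular-orbit relation v² = μ/r at r = 11000 km: μ = v²r = (1.370)² × 11000 = 20645.9 km³/s².
Semi-major axis of the transfer orbit: a_t = (18240 + 11000)/2 = 14620 km.
At r₁ the circular-orbit speed is v₁ = √(μ/r₁) = 1.0639 km/s.
On the transfer ellipse at r₁, v² = μ(2/r − 1/a) gives v_a = √[μ(2/r₁ − 1/a_t)] = 0.92284 km/s.
First burn Δv₁ = |v_a − v₁| = 0.1411 km/s.
At r₂, v₂ = √(μ/r₂) = 1.3700 km/s.
Transfer-orbit speed at r₂: v_p = √[μ(2/r₂ − 1/a_t)] = 1.5302 km/s.
Second burn Δv₂ = |v₂ − v_p| = 0.1602 km/s.
Δv = Δv₁ + Δv₂ = 0.1411 + 0.1602 = 0.3013 km/s.

Δv = 0.3013 km/s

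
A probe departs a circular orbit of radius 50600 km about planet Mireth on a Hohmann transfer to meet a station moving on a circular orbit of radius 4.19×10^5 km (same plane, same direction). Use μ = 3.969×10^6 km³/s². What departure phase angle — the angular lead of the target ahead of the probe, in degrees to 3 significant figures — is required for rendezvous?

Transfer-ellipse semi-major axis a_t = (r₁ + r₂)/2 = (50600 + 4.190×10^5)/2 = 2.348×10^5 km.
The half-period of the transfer ellipse is t = π√(a_t³/μ) = 1.7941×10^5 s.
The target's mean motion on its circular orbit is ω₂ = √(μ/r₂³) = 7.3455×10^-6 rad/s.
Angle swept by the target during transfer: ω₂·t = 1.3179 rad = 75.51°.
The probe traverses 180° on the transfer ellipse, so the target must lead by 180° − 75.51° = 104°.

φ = 104°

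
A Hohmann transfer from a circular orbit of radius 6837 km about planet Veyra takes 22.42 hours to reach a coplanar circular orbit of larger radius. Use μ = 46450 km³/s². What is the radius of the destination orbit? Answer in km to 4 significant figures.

r₂ = 55760 km

Transfer time t = 22.42 hours = 80712 s, and t = π√(a_t³/μ).
So a_t = (μ t²/π²)^(1/3) = (46450 × (80712)² / π²)^(1/3) = 31298 km.
Since a_t = (r₁ + r₂)/2, r₂ = 2a_t − r₁ = 2×31298 − 6837 = 55759 km.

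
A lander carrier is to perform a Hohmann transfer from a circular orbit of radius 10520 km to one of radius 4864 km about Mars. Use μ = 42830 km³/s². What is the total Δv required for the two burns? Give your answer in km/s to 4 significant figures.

Transfer-ellipse semi-major axis a_t = (r₁ + r₂)/2 = (10520 + 4864)/2 = 7692 km.
At r₁ the circular-orbit speed is v₁ = √(μ/r₁) = 2.0177 km/s.
On the transfer ellipse at r₁, vis-viva gives v_a = √[μ(2/r₁ − 1/a_t)] = 1.6045 km/s.
First burn Δv₁ = |v_a − v₁| = 0.4132 km/s.
Circular speed at r₂: v₂ = √(μ/r₂) = 2.9674 km/s.
Transfer-orbit speed at r₂: v_p = √[μ(2/r₂ − 1/a_t)] = 3.4703 km/s.
Second burn Δv₂ = |v₂ − v_p| = 0.5029 km/s.
Total Δv = Δv₁ + Δv₂ = 0.9161 km/s.

Δv = 0.9161 km/s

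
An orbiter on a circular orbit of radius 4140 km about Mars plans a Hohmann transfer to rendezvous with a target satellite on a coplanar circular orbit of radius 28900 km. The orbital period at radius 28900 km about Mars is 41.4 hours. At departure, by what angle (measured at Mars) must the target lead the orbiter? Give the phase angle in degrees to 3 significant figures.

φ = 102°

From Kepler's third law T² = 4π²r³/μ at r = 28900 km, T = 41.4 hours = 41.4 × 3600 s = 1.4904×10^5 s: μ = 4π²r³/T² = 42899.0 km³/s².
The Hohmann ellipse has a_t = (r₁ + r₂)/2 = 16520 km.
Transfer time t = π√(a_t³/μ) = 32206 s.
Target angular speed ω₂ = √(μ/r₂³) = 4.2158×10^-5 rad/s.
Angle swept by the target during transfer: ω₂·t = 1.3577 rad = 77.79°.
Arrival is 180° from departure on the ellipse, so φ = 180° − 77.79° = 102°.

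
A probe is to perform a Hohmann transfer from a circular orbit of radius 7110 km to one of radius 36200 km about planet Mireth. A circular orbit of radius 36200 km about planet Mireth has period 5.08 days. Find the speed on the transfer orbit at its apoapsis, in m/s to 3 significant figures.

From Kepler's third law T² = 4π²r³/μ at r = 36200 km, T = 5.08 days = 5.08 × 86400 s = 4.38912×10^5 s: μ = 4π²r³/T² = 9721.44 km³/s².
Transfer-ellipse semi-major axis a_t = (r₁ + r₂)/2 = (7110 + 36200)/2 = 21655 km.
At apoapsis, r = 36200 km.
Vis-viva: v = √[μ(2/r − 1/a_t)] = √[9721.44 × (2/36200 − 1/21655)] = 0.2969 km/s.

v = 297 m/s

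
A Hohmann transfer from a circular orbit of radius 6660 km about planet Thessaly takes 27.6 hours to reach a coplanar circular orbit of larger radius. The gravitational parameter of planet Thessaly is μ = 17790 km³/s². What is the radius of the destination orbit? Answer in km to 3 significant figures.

r₂ = 45600 km

Transfer time t = 27.6 hours = 99360 s, and t = π√(a_t³/μ).
So a_t = (μ t²/π²)^(1/3) = (17790 × (99360)² / π²)^(1/3) = 26108 km.
Since a_t = (r₁ + r₂)/2, r₂ = 2a_t − r₁ = 2×26108 − 6660 = 45556 km.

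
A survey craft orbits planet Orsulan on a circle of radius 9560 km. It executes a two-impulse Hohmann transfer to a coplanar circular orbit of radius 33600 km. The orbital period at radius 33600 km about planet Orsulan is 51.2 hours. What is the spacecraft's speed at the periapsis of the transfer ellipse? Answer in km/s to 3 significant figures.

v = 2.68 km/s

From Kepler's third law T² = 4π²r³/μ at r = 33600 km, T = 51.2 hours = 51.2 × 3600 s = 1.8432×10^5 s: μ = 4π²r³/T² = 44079.1 km³/s².
The Hohmann ellipse has a_t = (r₁ + r₂)/2 = 21580 km.
The periapsis of the transfer ellipse is at r = 9560 km.
From the vis-viva equation, v = √[μ(2/r − 1/a_t)] = 2.679 km/s.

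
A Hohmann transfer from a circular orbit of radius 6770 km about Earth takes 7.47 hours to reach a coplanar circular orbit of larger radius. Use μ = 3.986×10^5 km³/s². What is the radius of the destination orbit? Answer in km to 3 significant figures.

r₂ = 54800 km

Transfer time t = 7.47 hours = 26892 s, and t = π√(a_t³/μ).
So a_t = (μ t²/π²)^(1/3) = (3.986×10^5 × (26892)² / π²)^(1/3) = 30796 km.
Since a_t = (r₁ + r₂)/2, r₂ = 2a_t − r₁ = 2×30796 − 6770 = 54822 km.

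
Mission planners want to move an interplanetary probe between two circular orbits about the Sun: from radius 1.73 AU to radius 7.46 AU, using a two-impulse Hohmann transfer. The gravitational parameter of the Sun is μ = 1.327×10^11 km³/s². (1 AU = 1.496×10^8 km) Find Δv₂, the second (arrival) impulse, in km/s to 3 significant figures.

Δv₂ = 4.21 km/s

In km: r₁ = 1.73 × 1.496×10^8 = 2.58808×10^8 km; r₂ = 7.46 × 1.496×10^8 = 1.116016×10^9 km.
Transfer-ellipse semi-major axis a_t = (r₁ + r₂)/2 = (2.58808×10^8 + 1.116016×10^9)/2 = 6.87412×10^8 km.
On the circular orbit at r = 1.116016×10^9 km, v_c = √(μ/r) = 10.9044 km/s.
Vis-viva on the transfer ellipse at r = 1.116016×10^9 km gives v_t = √[μ(2/r − 1/a_t)] = 6.69084 km/s.
Δv₂ = |v_t − v_c| = |6.69084 − 10.9044| = 4.214 km/s.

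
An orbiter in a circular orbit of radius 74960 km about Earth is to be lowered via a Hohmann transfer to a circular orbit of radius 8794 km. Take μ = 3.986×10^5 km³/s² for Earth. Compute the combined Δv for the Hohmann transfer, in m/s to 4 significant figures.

Semi-major axis of the transfer orbit: a_t = (74960 + 8794)/2 = 41877 km.
Circular speed at r₁: v₁ = √(μ/r₁) = √(3.986×10^5/74960) = 2.306 km/s.
Transfer-orbit speed at r₁ (vis-viva): v_a = √[μ(2/r₁ − 1/a_t)] = 1.057 km/s.
First burn Δv₁ = |v_a − v₁| = 1.249 km/s.
At r₂, v₂ = √(μ/r₂) = 6.732 km/s.
Transfer-orbit speed at r₂: v_p = √[μ(2/r₂ − 1/a_t)] = 9.007 km/s.
Second burn Δv₂ = |v₂ − v_p| = 2.275 km/s.
Total Δv = Δv₁ + Δv₂ = 3.524 km/s.

Δv = 3524 m/s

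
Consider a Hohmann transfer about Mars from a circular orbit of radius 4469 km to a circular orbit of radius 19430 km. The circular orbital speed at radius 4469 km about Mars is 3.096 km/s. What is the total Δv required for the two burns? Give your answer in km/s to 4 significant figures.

From the circular-orbit relation v² = μ/r at r = 4469 km: μ = v²r = (3.096)² × 4469 = 42836.3 km³/s².
The Hohmann ellipse has a_t = (r₁ + r₂)/2 = 11949.5 km.
At r₁ the circular-orbit speed is v₁ = √(μ/r₁) = 3.0960 km/s.
On the transfer ellipse at r₁, vis-viva gives v_p = √[μ(2/r₁ − 1/a_t)] = 3.9479 km/s.
First burn Δv₁ = |v_p − v₁| = 0.8519 km/s.
At r₂, v₂ = √(μ/r₂) = 1.4848 km/s.
Transfer-orbit speed at r₂: v_a = √[μ(2/r₂ − 1/a_t)] = 0.90803 km/s.
Second burn Δv₂ = |v₂ − v_a| = 0.5768 km/s.
Δv = Δv₁ + Δv₂ = 0.8519 + 0.5768 = 1.429 km/s.

Δv = 1.429 km/s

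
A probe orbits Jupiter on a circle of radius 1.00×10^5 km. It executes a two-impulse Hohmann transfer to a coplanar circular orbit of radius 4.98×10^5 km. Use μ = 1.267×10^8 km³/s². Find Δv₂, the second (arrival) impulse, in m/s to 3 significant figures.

Δv₂ = 6730 m/s

Transfer-ellipse semi-major axis a_t = (r₁ + r₂)/2 = (1.000×10^5 + 4.980×10^5)/2 = 2.990×10^5 km.
Circular speed at r = 4.980×10^5 km: v_c = √(μ/r) = 15.95 km/s.
Transfer-orbit speed at the same r (vis-viva, a = a_t): v_t = √[μ(2/r − 1/a_t)] = 9.224 km/s.
Δv₂ = |v_t − v_c| = |9.224 − 15.95| = 6.726 km/s.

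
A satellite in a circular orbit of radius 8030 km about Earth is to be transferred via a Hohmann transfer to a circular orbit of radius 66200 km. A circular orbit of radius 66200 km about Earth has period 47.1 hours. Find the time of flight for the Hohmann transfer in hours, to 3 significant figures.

t = 9.89 hours

From Kepler's third law T² = 4π²r³/μ at r = 66200 km, T = 47.1 hours = 47.1 × 3600 s = 1.6956×10^5 s: μ = 4π²r³/T² = 3.98370×10^5 km³/s².
The Hohmann ellipse has a_t = (r₁ + r₂)/2 = 37115 km.
Transfer time t = π√(a_t³/μ) = π√((37115)³ / 3.98370×10^5) = 35590 s.
Converting: 35590 s ÷ 3600 s/hour = 9.89 hours.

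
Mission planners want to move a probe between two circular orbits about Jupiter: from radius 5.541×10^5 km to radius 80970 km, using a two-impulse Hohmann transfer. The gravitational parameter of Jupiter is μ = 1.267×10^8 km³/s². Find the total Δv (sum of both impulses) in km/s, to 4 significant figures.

The Hohmann ellipse has a_t = (r₁ + r₂)/2 = 3.17535×10^5 km.
At r₁ the circular-orbit speed is v₁ = √(μ/r₁) = 15.1215 km/s.
On the transfer ellipse at r₁, vis-viva equation gives v_a = √[μ(2/r₁ − 1/a_t)] = 7.63590 km/s.
First burn Δv₁ = |v_a − v₁| = 7.4856 km/s.
Circular speed at r₂: v₂ = √(μ/r₂) = 39.5573 km/s.
Transfer-orbit speed at r₂: v_p = √[μ(2/r₂ − 1/a_t)] = 52.2546 km/s.
Second burn Δv₂ = |v₂ − v_p| = 12.697 km/s.
Δv = Δv₁ + Δv₂ = 7.4856 + 12.697 = 20.18 km/s.

Δv = 20.18 km/s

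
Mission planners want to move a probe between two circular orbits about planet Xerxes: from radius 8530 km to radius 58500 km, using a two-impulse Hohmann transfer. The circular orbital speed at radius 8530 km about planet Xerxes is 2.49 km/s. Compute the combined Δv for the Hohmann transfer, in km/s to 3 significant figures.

Δv = 1.27 km/s

From the circular-orbit relation v² = μ/r at r = 8530 km: μ = v²r = (2.49)² × 8530 = 52886.9 km³/s².
Transfer-ellipse semi-major axis a_t = (r₁ + r₂)/2 = (8530 + 58500)/2 = 33515 km.
Circular speed at r₁: v₁ = √(μ/r₁) = √(52886.9/8530) = 2.4900 km/s.
Transfer-orbit speed at r₁ (vis-viva equation): v_p = √[μ(2/r₁ − 1/a_t)] = 3.2897 km/s.
First burn Δv₁ = |v_p − v₁| = 0.7997 km/s.
Circular speed at r₂: v₂ = √(μ/r₂) = 0.9508 km/s.
Transfer-orbit speed at r₂: v_a = √[μ(2/r₂ − 1/a_t)] = 0.4797 km/s.
Second burn Δv₂ = |v₂ − v_a| = 0.4711 km/s.
Total Δv = Δv₁ + Δv₂ = 1.271 km/s.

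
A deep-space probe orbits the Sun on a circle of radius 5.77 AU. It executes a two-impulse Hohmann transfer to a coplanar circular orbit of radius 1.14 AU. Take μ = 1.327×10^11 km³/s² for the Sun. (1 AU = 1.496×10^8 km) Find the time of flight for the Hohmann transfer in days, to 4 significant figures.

In km: r₁ = 5.77 × 1.496×10^8 = 8.63192×10^8 km; r₂ = 1.14 × 1.496×10^8 = 1.70544×10^8 km.
Semi-major axis of the transfer orbit: a_t = (8.63192×10^8 + 1.70544×10^8)/2 = 5.16868×10^8 km.
Half the transfer-orbit period gives t = π√(a_t³/μ) = 1.0134×10^8 s.
Converting: 1.0134×10^8 s ÷ 86400 s/day = 1173 days.

t = 1173 days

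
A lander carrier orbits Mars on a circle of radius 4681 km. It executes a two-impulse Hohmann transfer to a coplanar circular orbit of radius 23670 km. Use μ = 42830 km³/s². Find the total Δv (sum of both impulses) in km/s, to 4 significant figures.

Δv = 1.456 km/s

Semi-major axis of the transfer orbit: a_t = (4681 + 23670)/2 = 14175.5 km.
At r₁ the circular-orbit speed is v₁ = √(μ/r₁) = 3.02486 km/s.
On the transfer ellipse at r₁, vis-viva equation gives v_p = √[μ(2/r₁ − 1/a_t)] = 3.90872 km/s.
First burn Δv₁ = |v_p − v₁| = 0.8839 km/s.
Circular speed at r₂: v₂ = √(μ/r₂) = 1.3452 km/s.
Transfer-orbit speed at r₂: v_a = √[μ(2/r₂ − 1/a_t)] = 0.77299 km/s.
Second burn Δv₂ = |v₂ − v_a| = 0.5722 km/s.
Δv = Δv₁ + Δv₂ = 0.8839 + 0.5722 = 1.456 km/s.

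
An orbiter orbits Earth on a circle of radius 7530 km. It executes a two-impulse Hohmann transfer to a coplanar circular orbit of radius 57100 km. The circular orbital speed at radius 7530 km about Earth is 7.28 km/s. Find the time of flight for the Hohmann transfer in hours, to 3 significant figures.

From the circular-orbit relation v² = μ/r at r = 7530 km: μ = v²r = (7.28)² × 7530 = 3.99078×10^5 km³/s².
The Hohmann ellipse has a_t = (r₁ + r₂)/2 = 32315 km.
Half the transfer-orbit period gives t = π√(a_t³/μ) = 28889 s.
Converting: 28889 s ÷ 3600 s/hour = 8.02 hours.

t = 8.02 hours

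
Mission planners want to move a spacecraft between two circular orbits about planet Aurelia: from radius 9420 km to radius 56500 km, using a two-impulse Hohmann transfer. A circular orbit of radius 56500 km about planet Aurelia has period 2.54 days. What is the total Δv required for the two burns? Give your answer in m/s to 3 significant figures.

From Kepler's third law T² = 4π²r³/μ at r = 56500 km, T = 2.54 days = 2.54 × 86400 s = 2.19456×10^5 s: μ = 4π²r³/T² = 1.47846×10^5 km³/s².
The Hohmann ellipse has a_t = (r₁ + r₂)/2 = 32960 km.
Circular speed at r₁: v₁ = √(μ/r₁) = √(1.47846×10^5/9420) = 3.962 km/s.
On the transfer ellipse at r₁, vis-viva gives v_p = √[μ(2/r₁ − 1/a_t)] = 5.187 km/s.
First burn Δv₁ = |v_p − v₁| = 1.225 km/s.
At r₂, v₂ = √(μ/r₂) = 1.6176 km/s.
Transfer-orbit speed at r₂: v_a = √[μ(2/r₂ − 1/a_t)] = 0.86479 km/s.
Second burn Δv₂ = |v₂ − v_a| = 0.7528 km/s.
Δv = Δv₁ + Δv₂ = 1.225 + 0.7528 = 1.978 km/s.

Δv = 1980 m/s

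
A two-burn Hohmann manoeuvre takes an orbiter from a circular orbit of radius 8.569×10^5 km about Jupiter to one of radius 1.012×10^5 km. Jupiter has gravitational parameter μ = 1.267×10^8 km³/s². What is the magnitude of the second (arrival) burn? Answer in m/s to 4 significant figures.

The Hohmann ellipse has a_t = (r₁ + r₂)/2 = 4.7905×10^5 km.
On the circular orbit at r = 1.012×10^5 km, v_c = √(μ/r) = 35.38 km/s.
Transfer-orbit speed at the same r (vis-viva, a = a_t): v_t = √[μ(2/r − 1/a_t)] = 47.32 km/s.
Δv₂ = |v_t − v_c| = |47.32 − 35.38| = 11.94 km/s.

Δv₂ = 11940 m/s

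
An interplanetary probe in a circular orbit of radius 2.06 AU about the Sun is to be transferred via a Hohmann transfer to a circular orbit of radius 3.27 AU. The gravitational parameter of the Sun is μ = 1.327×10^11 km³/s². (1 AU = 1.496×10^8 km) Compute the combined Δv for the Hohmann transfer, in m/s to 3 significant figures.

In km: r₁ = 2.06 × 1.496×10^8 = 3.08176×10^8 km; r₂ = 3.27 × 1.496×10^8 = 4.89192×10^8 km.
The Hohmann ellipse has a_t = (r₁ + r₂)/2 = 3.98684×10^8 km.
At r₁ the circular-orbit speed is v₁ = √(μ/r₁) = 20.751 km/s.
On the transfer ellipse at r₁, vis-viva equation gives v_p = √[μ(2/r₁ − 1/a_t)] = 22.986 km/s.
First burn Δv₁ = |v_p − v₁| = 2.235 km/s.
Circular speed at r₂: v₂ = √(μ/r₂) = 16.47 km/s.
Transfer-orbit speed at r₂: v_a = √[μ(2/r₂ − 1/a_t)] = 14.48 km/s.
Second burn Δv₂ = |v₂ − v_a| = 1.990 km/s.
Δv = Δv₁ + Δv₂ = 2.235 + 1.990 = 4.225 km/s.

Δv = 4220 m/s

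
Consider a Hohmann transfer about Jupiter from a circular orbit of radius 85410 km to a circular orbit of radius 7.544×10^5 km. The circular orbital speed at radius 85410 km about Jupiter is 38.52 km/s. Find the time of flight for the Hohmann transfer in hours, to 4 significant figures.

From the circular-orbit relation v² = μ/r at r = 85410 km: μ = v²r = (38.52)² × 85410 = 1.26731×10^8 km³/s².
Transfer-ellipse semi-major axis a_t = (r₁ + r₂)/2 = (85410 + 7.544×10^5)/2 = 4.19905×10^5 km.
By Kepler's third law the transfer-orbit period is T = 2π√(a_t³/μ), so t = T/2 = 75930 s.
Converting: 75930 s ÷ 3600 s/hour = 21.09 hours.

t = 21.09 hours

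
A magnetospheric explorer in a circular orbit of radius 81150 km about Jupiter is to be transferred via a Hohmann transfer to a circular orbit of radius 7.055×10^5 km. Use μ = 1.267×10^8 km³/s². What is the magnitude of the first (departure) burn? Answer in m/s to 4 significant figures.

Δv₁ = 13410 m/s

The Hohmann ellipse has a_t = (r₁ + r₂)/2 = 3.93325×10^5 km.
Circular speed at r = 81150 km: v_c = √(μ/r) = 39.51 km/s.
Vis-viva on the transfer ellipse at r = 81150 km gives v_t = √[μ(2/r − 1/a_t)] = 52.92 km/s.
Δv₁ = |v_t − v_c| = |52.92 − 39.51| = 13.41 km/s.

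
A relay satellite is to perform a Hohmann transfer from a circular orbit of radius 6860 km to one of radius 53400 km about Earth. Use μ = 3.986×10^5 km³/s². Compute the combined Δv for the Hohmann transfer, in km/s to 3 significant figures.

Δv = 3.95 km/s

Transfer-ellipse semi-major axis a_t = (r₁ + r₂)/2 = (6860 + 53400)/2 = 30130 km.
At r₁ the circular-orbit speed is v₁ = √(μ/r₁) = 7.6227 km/s.
Transfer-orbit speed at r₁ (vis-viva equation): v_p = √[μ(2/r₁ − 1/a_t)] = 10.148 km/s.
First burn Δv₁ = |v_p − v₁| = 2.5253 km/s.
At r₂, v₂ = √(μ/r₂) = 2.7321 km/s.
Transfer-orbit speed at r₂: v_a = √[μ(2/r₂ − 1/a_t)] = 1.3036 km/s.
Second burn Δv₂ = |v₂ − v_a| = 1.4285 km/s.
Δv = Δv₁ + Δv₂ = 2.5253 + 1.4285 = 3.954 km/s.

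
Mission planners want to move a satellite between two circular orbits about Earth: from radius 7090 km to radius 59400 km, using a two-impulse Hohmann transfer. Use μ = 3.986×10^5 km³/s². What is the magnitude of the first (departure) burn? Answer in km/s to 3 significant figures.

The Hohmann ellipse has a_t = (r₁ + r₂)/2 = 33245 km.
On the circular orbit at r = 7090 km, v_c = √(μ/r) = 7.4980 km/s.
Vis-viva on the transfer ellipse at r = 7090 km gives v_t = √[μ(2/r − 1/a_t)] = 10.022 km/s.
Δv₁ = |v_t − v_c| = |10.022 − 7.4980| = 2.524 km/s.

Δv₁ = 2.52 km/s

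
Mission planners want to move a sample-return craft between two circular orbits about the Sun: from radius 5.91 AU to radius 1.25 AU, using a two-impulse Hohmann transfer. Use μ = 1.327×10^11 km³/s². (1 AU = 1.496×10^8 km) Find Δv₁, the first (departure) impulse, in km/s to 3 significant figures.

Δv₁ = 5.01 km/s

In km: r₁ = 5.91 × 1.496×10^8 = 8.84136×10^8 km; r₂ = 1.25 × 1.496×10^8 = 1.870×10^8 km.
Transfer-ellipse semi-major axis a_t = (r₁ + r₂)/2 = (8.84136×10^8 + 1.870×10^8)/2 = 5.35568×10^8 km.
On the circular orbit at r = 8.84136×10^8 km, v_c = √(μ/r) = 12.251 km/s.
Transfer-orbit speed at the same r (vis-viva, a = a_t): v_t = √[μ(2/r − 1/a_t)] = 7.2392 km/s.
Δv₁ = |v_t − v_c| = |7.2392 − 12.251| = 5.012 km/s.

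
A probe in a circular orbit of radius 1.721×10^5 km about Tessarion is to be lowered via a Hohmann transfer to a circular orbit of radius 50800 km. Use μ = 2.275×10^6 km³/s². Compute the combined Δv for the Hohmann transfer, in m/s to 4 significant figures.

Δv = 2805 m/s

The Hohmann ellipse has a_t = (r₁ + r₂)/2 = 1.1145×10^5 km.
At r₁ the circular-orbit speed is v₁ = √(μ/r₁) = 3.636 km/s.
Transfer-orbit speed at r₁ (vis-viva equation): v_a = √[μ(2/r₁ − 1/a_t)] = 2.455 km/s.
First burn Δv₁ = |v_a − v₁| = 1.181 km/s.
Circular speed at r₂: v₂ = √(μ/r₂) = 6.692 km/s.
Transfer-orbit speed at r₂: v_p = √[μ(2/r₂ − 1/a_t)] = 8.316 km/s.
Second burn Δv₂ = |v₂ − v_p| = 1.624 km/s.
Total Δv = Δv₁ + Δv₂ = 2.805 km/s.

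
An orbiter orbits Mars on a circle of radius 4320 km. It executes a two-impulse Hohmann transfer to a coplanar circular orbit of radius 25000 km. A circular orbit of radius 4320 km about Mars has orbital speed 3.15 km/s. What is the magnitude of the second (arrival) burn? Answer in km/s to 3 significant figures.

Δv₂ = 0.599 km/s

From the circular-orbit relation v² = μ/r at r = 4320 km: μ = v²r = (3.15)² × 4320 = 42865.2 km³/s².
The Hohmann ellipse has a_t = (r₁ + r₂)/2 = 14660 km.
On the circular orbit at r = 25000 km, v_c = √(μ/r) = 1.3094 km/s.
Transfer-orbit speed at the same r (vis-viva, a = a_t): v_t = √[μ(2/r − 1/a_t)] = 0.71082 km/s.
Δv₂ = |v_t − v_c| = |0.71082 − 1.3094| = 0.5986 km/s.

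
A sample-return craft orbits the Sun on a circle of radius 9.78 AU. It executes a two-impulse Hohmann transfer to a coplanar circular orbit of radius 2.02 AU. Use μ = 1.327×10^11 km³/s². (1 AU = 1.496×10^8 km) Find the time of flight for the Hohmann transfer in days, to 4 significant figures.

t = 2617 days

In km: r₁ = 9.78 × 1.496×10^8 = 1.463088×10^9 km; r₂ = 2.02 × 1.496×10^8 = 3.02192×10^8 km.
The Hohmann ellipse has a_t = (r₁ + r₂)/2 = 8.8264×10^8 km.
Half the transfer-orbit period gives t = π√(a_t³/μ) = 2.261×10^8 s.
Converting: 2.261×10^8 s ÷ 86400 s/day = 2617 days.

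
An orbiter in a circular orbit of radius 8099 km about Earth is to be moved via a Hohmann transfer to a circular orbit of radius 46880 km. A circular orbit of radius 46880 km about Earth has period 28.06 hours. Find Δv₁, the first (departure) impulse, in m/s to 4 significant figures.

From Kepler's third law T² = 4π²r³/μ at r = 46880 km, T = 28.06 hours = 28.06 × 3600 s = 1.01016×10^5 s: μ = 4π²r³/T² = 3.98605×10^5 km³/s².
Semi-major axis of the transfer orbit: a_t = (8099 + 46880)/2 = 27489.5 km.
On the circular orbit at r = 8099 km, v_c = √(μ/r) = 7.015 km/s.
Vis-viva on the transfer ellipse at r = 8099 km gives v_t = √[μ(2/r − 1/a_t)] = 9.161 km/s.
Δv₁ = |v_t − v_c| = |9.161 − 7.015| = 2.146 km/s.

Δv₁ = 2146 m/s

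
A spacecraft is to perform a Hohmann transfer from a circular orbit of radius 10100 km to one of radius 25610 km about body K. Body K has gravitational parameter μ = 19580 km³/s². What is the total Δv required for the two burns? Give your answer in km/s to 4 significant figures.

Δv = 0.4919 km/s

The Hohmann ellipse has a_t = (r₁ + r₂)/2 = 17855 km.
At r₁ the circular-orbit speed is v₁ = √(μ/r₁) = 1.39234 km/s.
Transfer-orbit speed at r₁ (v² = μ(2/r − 1/a)): v_p = √[μ(2/r₁ − 1/a_t)] = 1.66752 km/s.
First burn Δv₁ = |v_p − v₁| = 0.27518 km/s.
At r₂, v₂ = √(μ/r₂) = 0.87438 km/s.
Transfer-orbit speed at r₂: v_a = √[μ(2/r₂ − 1/a_t)] = 0.65763 km/s.
Second burn Δv₂ = |v₂ − v_a| = 0.21675 km/s.
Δv = Δv₁ + Δv₂ = 0.27518 + 0.21675 = 0.4919 km/s.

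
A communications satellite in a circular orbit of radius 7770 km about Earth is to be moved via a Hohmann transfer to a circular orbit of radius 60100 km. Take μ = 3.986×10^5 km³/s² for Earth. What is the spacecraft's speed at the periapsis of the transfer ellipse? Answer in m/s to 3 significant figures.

Semi-major axis of the transfer orbit: a_t = (7770 + 60100)/2 = 33935 km.
At periapsis, r = 7770 km.
Applying v² = μ(2/r − 1/a_t): v = 9.532 km/s.

v = 9530 m/s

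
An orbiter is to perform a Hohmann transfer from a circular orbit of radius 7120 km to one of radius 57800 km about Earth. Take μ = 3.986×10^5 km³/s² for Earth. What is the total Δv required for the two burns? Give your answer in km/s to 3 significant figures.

Semi-major axis of the transfer orbit: a_t = (7120 + 57800)/2 = 32460 km.
At r₁ the circular-orbit speed is v₁ = √(μ/r₁) = 7.482 km/s.
On the transfer ellipse at r₁, v² = μ(2/r − 1/a) gives v_p = √[μ(2/r₁ − 1/a_t)] = 9.984 km/s.
First burn Δv₁ = |v_p − v₁| = 2.502 km/s.
At r₂, v₂ = √(μ/r₂) = 2.626 km/s.
Transfer-orbit speed at r₂: v_a = √[μ(2/r₂ − 1/a_t)] = 1.230 km/s.
Second burn Δv₂ = |v₂ − v_a| = 1.396 km/s.
Δv = Δv₁ + Δv₂ = 2.502 + 1.396 = 3.898 km/s.

Δv = 3.90 km/s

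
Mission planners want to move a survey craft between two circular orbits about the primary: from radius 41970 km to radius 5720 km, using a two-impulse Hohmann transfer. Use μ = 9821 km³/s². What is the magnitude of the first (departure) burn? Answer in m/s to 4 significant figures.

Δv₁ = 246.8 m/s

Transfer-ellipse semi-major axis a_t = (r₁ + r₂)/2 = (41970 + 5720)/2 = 23845 km.
Circular speed at r = 41970 km: v_c = √(μ/r) = 0.4837 km/s.
Transfer-orbit speed at the same r (vis-viva, a = a_t): v_t = √[μ(2/r − 1/a_t)] = 0.2369 km/s.
Δv₁ = |v_t − v_c| = |0.2369 − 0.4837| = 0.2468 km/s.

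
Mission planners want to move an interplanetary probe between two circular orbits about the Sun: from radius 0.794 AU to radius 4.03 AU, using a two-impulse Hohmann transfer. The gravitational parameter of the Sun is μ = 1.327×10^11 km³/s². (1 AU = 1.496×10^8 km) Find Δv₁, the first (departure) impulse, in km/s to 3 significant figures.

In km: r₁ = 0.794 × 1.496×10^8 = 1.187824×10^8 km; r₂ = 4.03 × 1.496×10^8 = 6.02888×10^8 km.
The Hohmann ellipse has a_t = (r₁ + r₂)/2 = 3.608352×10^8 km.
Circular speed at r = 1.187824×10^8 km: v_c = √(μ/r) = 33.42 km/s.
Transfer-orbit speed at the same r (vis-viva, a = a_t): v_t = √[μ(2/r − 1/a_t)] = 43.20 km/s.
Δv₁ = |v_t − v_c| = |43.20 − 33.42| = 9.780 km/s.

Δv₁ = 9.78 km/s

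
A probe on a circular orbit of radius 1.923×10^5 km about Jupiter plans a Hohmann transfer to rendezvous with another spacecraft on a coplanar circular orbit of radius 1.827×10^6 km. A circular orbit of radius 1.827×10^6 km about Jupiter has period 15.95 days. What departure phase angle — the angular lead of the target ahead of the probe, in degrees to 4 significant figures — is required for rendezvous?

φ = 106.1°

From Kepler's third law T² = 4π²r³/μ at r = 1.827×10^6 km, T = 15.95 days = 15.95 × 86400 s = 1.37808×10^6 s: μ = 4π²r³/T² = 1.26773×10^8 km³/s².
The Hohmann ellipse has a_t = (r₁ + r₂)/2 = 1.00965×10^6 km.
Transfer time t = π√(a_t³/μ) = 2.83069×10^5 s.
The target's mean motion on its circular orbit is ω₂ = √(μ/r₂³) = 4.55938×10^-6 rad/s.
Angle swept by the target during transfer: ω₂·t = 1.29062 rad = 73.947°.
The probe traverses 180° on the transfer ellipse, so the target must lead by 180° − 73.947° = 106.1°.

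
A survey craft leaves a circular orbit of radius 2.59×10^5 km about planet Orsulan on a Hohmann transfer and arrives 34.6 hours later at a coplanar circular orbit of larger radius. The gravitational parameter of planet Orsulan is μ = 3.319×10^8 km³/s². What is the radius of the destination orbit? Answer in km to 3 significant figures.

r₂ = 1.35×10^6 km

Transfer time t = 34.6 hours = 1.2456×10^5 s, and t = π√(a_t³/μ).
So a_t = (μ t²/π²)^(1/3) = (3.319×10^8 × (1.2456×10^5)² / π²)^(1/3) = 8.0505×10^5 km.
Since a_t = (r₁ + r₂)/2, r₂ = 2a_t − r₁ = 2×8.0505×10^5 − 2.590×10^5 = 1.3511×10^6 km.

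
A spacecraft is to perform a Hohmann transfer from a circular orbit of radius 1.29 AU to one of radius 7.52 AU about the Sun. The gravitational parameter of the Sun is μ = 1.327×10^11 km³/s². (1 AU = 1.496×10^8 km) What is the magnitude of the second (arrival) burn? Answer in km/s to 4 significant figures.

In km: r₁ = 1.29 × 1.496×10^8 = 1.92984×10^8 km; r₂ = 7.52 × 1.496×10^8 = 1.124992×10^9 km.
The Hohmann ellipse has a_t = (r₁ + r₂)/2 = 6.58988×10^8 km.
Circular speed at r = 1.124992×10^9 km: v_c = √(μ/r) = 10.86 km/s.
Vis-viva on the transfer ellipse at r = 1.124992×10^9 km gives v_t = √[μ(2/r − 1/a_t)] = 5.877 km/s.
Δv₂ = |v_t − v_c| = |5.877 − 10.86| = 4.983 km/s.

Δv₂ = 4.983 km/s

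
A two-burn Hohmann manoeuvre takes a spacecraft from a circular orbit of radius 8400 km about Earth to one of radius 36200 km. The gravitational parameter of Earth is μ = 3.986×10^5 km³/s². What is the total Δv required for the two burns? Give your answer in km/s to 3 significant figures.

Δv = 3.17 km/s

Semi-major axis of the transfer orbit: a_t = (8400 + 36200)/2 = 22300 km.
Circular speed at r₁: v₁ = √(μ/r₁) = √(3.986×10^5/8400) = 6.889 km/s.
Transfer-orbit speed at r₁ (vis-viva equation): v_p = √[μ(2/r₁ − 1/a_t)] = 8.777 km/s.
First burn Δv₁ = |v_p − v₁| = 1.888 km/s.
At r₂, v₂ = √(μ/r₂) = 3.3183 km/s.
Transfer-orbit speed at r₂: v_a = √[μ(2/r₂ − 1/a_t)] = 2.0366 km/s.
Second burn Δv₂ = |v₂ − v_a| = 1.282 km/s.
Δv = Δv₁ + Δv₂ = 1.888 + 1.282 = 3.170 km/s.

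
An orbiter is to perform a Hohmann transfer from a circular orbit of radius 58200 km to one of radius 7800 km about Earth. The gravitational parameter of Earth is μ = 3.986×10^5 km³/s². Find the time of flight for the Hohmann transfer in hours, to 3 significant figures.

t = 8.29 hours

The Hohmann ellipse has a_t = (r₁ + r₂)/2 = 33000 km.
Half the transfer-orbit period gives t = π√(a_t³/μ) = 29830 s.
Converting: 29830 s ÷ 3600 s/hour = 8.29 hours.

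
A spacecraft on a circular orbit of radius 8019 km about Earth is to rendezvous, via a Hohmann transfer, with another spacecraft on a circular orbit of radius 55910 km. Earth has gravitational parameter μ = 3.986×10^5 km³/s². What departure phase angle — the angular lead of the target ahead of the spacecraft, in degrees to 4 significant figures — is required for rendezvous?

φ = 102.2°

Semi-major axis of the transfer orbit: a_t = (8019 + 55910)/2 = 31964.5 km.
Transfer time t = π√(a_t³/μ) = 28440 s.
Target angular speed ω₂ = √(μ/r₂³) = 4.776×10^-5 rad/s.
Angle swept by the target during transfer: ω₂·t = 1.358 rad = 77.81°.
The spacecraft traverses 180° on the transfer ellipse, so the target must lead by 180° − 77.81° = 102.2°.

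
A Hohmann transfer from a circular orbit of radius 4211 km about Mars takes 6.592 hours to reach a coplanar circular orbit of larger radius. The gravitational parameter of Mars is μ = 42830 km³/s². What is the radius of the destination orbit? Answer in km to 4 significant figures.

r₂ = 22730 km

Transfer time t = 6.592 hours = 23731.2 s, and t = π√(a_t³/μ).
So a_t = (μ t²/π²)^(1/3) = (42830 × (23731.2)² / π²)^(1/3) = 13470 km.
Since a_t = (r₁ + r₂)/2, r₂ = 2a_t − r₁ = 2×13470 − 4211 = 22729 km.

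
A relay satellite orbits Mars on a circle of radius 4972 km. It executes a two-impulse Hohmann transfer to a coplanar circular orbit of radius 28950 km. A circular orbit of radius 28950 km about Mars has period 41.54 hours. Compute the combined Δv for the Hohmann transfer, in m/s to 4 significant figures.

Δv = 1457 m/s

From Kepler's third law T² = 4π²r³/μ at r = 28950 km, T = 41.54 hours = 41.54 × 3600 s = 1.49544×10^5 s: μ = 4π²r³/T² = 42831.9 km³/s².
Transfer-ellipse semi-major axis a_t = (r₁ + r₂)/2 = (4972 + 28950)/2 = 16961 km.
Circular speed at r₁: v₁ = √(μ/r₁) = √(42831.9/4972) = 2.9351 km/s.
Transfer-orbit speed at r₁ (v² = μ(2/r − 1/a)): v_p = √[μ(2/r₁ − 1/a_t)] = 3.8346 km/s.
First burn Δv₁ = |v_p − v₁| = 0.8995 km/s.
At r₂, v₂ = √(μ/r₂) = 1.2164 km/s.
Transfer-orbit speed at r₂: v_a = √[μ(2/r₂ − 1/a_t)] = 0.65857 km/s.
Second burn Δv₂ = |v₂ − v_a| = 0.5578 km/s.
Total Δv = Δv₁ + Δv₂ = 1.457 km/s.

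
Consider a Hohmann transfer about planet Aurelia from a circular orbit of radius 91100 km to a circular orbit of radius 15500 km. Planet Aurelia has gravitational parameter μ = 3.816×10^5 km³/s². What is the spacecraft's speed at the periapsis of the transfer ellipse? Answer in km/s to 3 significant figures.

Semi-major axis of the transfer orbit: a_t = (91100 + 15500)/2 = 53300 km.
The periapsis of the transfer ellipse is at r = 15500 km.
Applying v² = μ(2/r − 1/a_t): v = 6.487 km/s.

v = 6.49 km/s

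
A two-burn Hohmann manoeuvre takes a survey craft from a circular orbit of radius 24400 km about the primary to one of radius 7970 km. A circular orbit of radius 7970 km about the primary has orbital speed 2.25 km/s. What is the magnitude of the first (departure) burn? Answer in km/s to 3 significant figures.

Δv₁ = 0.384 km/s

From the circular-orbit relation v² = μ/r at r = 7970 km: μ = v²r = (2.25)² × 7970 = 40348.1 km³/s².
The Hohmann ellipse has a_t = (r₁ + r₂)/2 = 16185 km.
On the circular orbit at r = 24400 km, v_c = √(μ/r) = 1.2859 km/s.
Transfer-orbit speed at the same r (vis-viva, a = a_t): v_t = √[μ(2/r − 1/a_t)] = 0.90238 km/s.
Δv₁ = |v_t − v_c| = |0.90238 − 1.2859| = 0.3835 km/s.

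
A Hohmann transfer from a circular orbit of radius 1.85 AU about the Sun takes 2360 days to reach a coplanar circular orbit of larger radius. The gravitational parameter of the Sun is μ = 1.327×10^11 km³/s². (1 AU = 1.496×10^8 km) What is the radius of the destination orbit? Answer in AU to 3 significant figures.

r₂ = 9.16 AU

In km: r₁ = 1.85 × 1.496×10^8 = 2.7676×10^8 km.
Transfer time t = 2360 days = 2.03904×10^8 s, and t = π√(a_t³/μ).
So a_t = (μ t²/π²)^(1/3) = (1.327×10^11 × (2.03904×10^8)² / π²)^(1/3) = 8.2377×10^8 km.
Since a_t = (r₁ + r₂)/2, r₂ = 2a_t − r₁ = 2×8.2377×10^8 − 2.7676×10^8 = 1.37078×10^9 km.
In AU: r₂ = 1.37078×10^9 / 1.496×10^8 = 9.16 AU.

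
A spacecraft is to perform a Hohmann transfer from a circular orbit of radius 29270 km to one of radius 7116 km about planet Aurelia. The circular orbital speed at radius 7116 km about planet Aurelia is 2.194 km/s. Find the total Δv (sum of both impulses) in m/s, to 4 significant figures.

From the circular-orbit relation v² = μ/r at r = 7116 km: μ = v²r = (2.194)² × 7116 = 34253.8 km³/s².
The Hohmann ellipse has a_t = (r₁ + r₂)/2 = 18193 km.
Circular speed at r₁: v₁ = √(μ/r₁) = √(34253.8/29270) = 1.0818 km/s.
On the transfer ellipse at r₁, vis-viva gives v_a = √[μ(2/r₁ − 1/a_t)] = 0.67656 km/s.
First burn Δv₁ = |v_a − v₁| = 0.4052 km/s.
Circular speed at r₂: v₂ = √(μ/r₂) = 2.1940 km/s.
Transfer-orbit speed at r₂: v_p = √[μ(2/r₂ − 1/a_t)] = 2.7829 km/s.
Second burn Δv₂ = |v₂ − v_p| = 0.5889 km/s.
Total Δv = Δv₁ + Δv₂ = 0.9941 km/s.

Δv = 994.1 m/s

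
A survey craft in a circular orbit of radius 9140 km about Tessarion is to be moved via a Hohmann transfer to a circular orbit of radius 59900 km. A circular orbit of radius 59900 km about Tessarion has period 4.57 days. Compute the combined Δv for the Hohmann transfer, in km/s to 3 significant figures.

Δv = 1.24 km/s

From Kepler's third law T² = 4π²r³/μ at r = 59900 km, T = 4.57 days = 4.57 × 86400 s = 3.94848×10^5 s: μ = 4π²r³/T² = 54422.7 km³/s².
The Hohmann ellipse has a_t = (r₁ + r₂)/2 = 34520 km.
Circular speed at r₁: v₁ = √(μ/r₁) = √(54422.7/9140) = 2.4402 km/s.
Transfer-orbit speed at r₁ (vis-viva): v_p = √[μ(2/r₁ − 1/a_t)] = 3.2144 km/s.
First burn Δv₁ = |v_p − v₁| = 0.7742 km/s.
At r₂, v₂ = √(μ/r₂) = 0.9532 km/s.
Transfer-orbit speed at r₂: v_a = √[μ(2/r₂ − 1/a_t)] = 0.4905 km/s.
Second burn Δv₂ = |v₂ − v_a| = 0.4627 km/s.
Δv = Δv₁ + Δv₂ = 0.7742 + 0.4627 = 1.237 km/s.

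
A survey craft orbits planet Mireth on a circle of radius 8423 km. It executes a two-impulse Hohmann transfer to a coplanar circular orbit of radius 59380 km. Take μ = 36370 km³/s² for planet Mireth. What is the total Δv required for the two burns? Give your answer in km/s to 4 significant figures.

Δv = 1.065 km/s

Semi-major axis of the transfer orbit: a_t = (8423 + 59380)/2 = 33901.5 km.
Circular speed at r₁: v₁ = √(μ/r₁) = √(36370/8423) = 2.0780 km/s.
On the transfer ellipse at r₁, vis-viva equation gives v_p = √[μ(2/r₁ − 1/a_t)] = 2.7501 km/s.
First burn Δv₁ = |v_p − v₁| = 0.6721 km/s.
Circular speed at r₂: v₂ = √(μ/r₂) = 0.7826 km/s.
Transfer-orbit speed at r₂: v_a = √[μ(2/r₂ − 1/a_t)] = 0.3901 km/s.
Second burn Δv₂ = |v₂ − v_a| = 0.3925 km/s.
Total Δv = Δv₁ + Δv₂ = 1.065 km/s.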